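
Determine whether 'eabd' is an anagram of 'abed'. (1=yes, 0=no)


Sort characters of 'eabd': 'abde'
Sort characters of 'abed': 'abde'
Sorted forms match -> they ARE anagrams
Result: 1

1


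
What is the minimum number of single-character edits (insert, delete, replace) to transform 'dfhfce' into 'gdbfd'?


Building DP table for s1='dfhfce' (len 6) and s2='gdbfd' (len 5):
       g  d  b  f  d
    0  1  2  3  4  5
  d 1  1  1  2  3  4
  f 2  2  2  2  2  3
  h 3  3  3  3  3  3
  f 4  4  4  4  3  4
  c 5  5  5  5  4  4
  e 6  6  6  6  5  5
Edit distance = dp[6][5] = 5

5


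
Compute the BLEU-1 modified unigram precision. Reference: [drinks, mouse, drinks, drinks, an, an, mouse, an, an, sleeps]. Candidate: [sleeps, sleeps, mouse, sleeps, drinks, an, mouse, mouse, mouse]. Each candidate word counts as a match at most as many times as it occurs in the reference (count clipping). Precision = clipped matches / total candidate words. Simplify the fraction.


Reference word counts: {'an': 4, 'drinks': 3, 'mouse': 2, 'sleeps': 1}
Checking each candidate word (with clipping):
  'sleeps' -> in reference (ref count 1, used 1/1) -> match (matches: 1)
  'sleeps' -> ref count 1 already used up (1/1) -> clipped, no match (matches: 1)
  'mouse' -> in reference (ref count 2, used 1/2) -> match (matches: 2)
  'sleeps' -> ref count 1 already used up (1/1) -> clipped, no match (matches: 2)
  'drinks' -> in reference (ref count 3, used 1/3) -> match (matches: 3)
  'an' -> in reference (ref count 4, used 1/4) -> match (matches: 4)
  'mouse' -> in reference (ref count 2, used 2/2) -> match (matches: 5)
  'mouse' -> ref count 2 already used up (2/2) -> clipped, no match (matches: 5)
  'mouse' -> ref count 2 already used up (2/2) -> clipped, no match (matches: 5)
Clipped matches: 5, Candidate length: 9
Precision = 5/9

5/9


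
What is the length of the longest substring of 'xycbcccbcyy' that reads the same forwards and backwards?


Scanning 'xycbcccbcyy' for palindromic substrings.
Substring at positions 1-9: 'ycbcccbcy'.
Check: reverse('ycbcccbcy') = 'ycbcccbcy' -> palindrome confirmed.
Neighbouring characters ('x' / 'y') break symmetry, so it cannot extend further.
No longer palindromic substring exists; longest length = 9

9


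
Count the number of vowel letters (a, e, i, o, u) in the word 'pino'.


Scanning each character of 'pino':
  Position 1: 'p' -> consonant (running count: 0)
  Position 2: 'i' -> vowel (running count: 1)
  Position 3: 'n' -> consonant (running count: 1)
  Position 4: 'o' -> vowel (running count: 2)
Total vowels: 2

2


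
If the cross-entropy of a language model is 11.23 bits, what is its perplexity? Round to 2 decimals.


Perplexity formula: PP = 2^H
H = 11.23
PP = 2^11.23
Decompose: 2^11.23 = 2^11 * 2^0.23
2^11 = 2048, 2^0.23 ~ 1.1728349
PP ~ 2048 * 1.1728349 = 2401.9658752
Rounded to 2 decimals: 2401.97

2401.97


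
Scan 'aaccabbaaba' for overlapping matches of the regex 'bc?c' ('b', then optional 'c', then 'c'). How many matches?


Pattern: bc?c means 'b', then optional 'c', then 'c'.
Scanning 'aaccabbaaba' position-by-position:
  Pos 0: window 'aac' -> no
  Pos 1: window 'acc' -> no
  Pos 2: window 'cca' -> no
  Pos 3: window 'cab' -> no
  Pos 4: window 'abb' -> no
  Pos 5: window 'bba' -> no
  Pos 6: window 'baa' -> no
  Pos 7: window 'aab' -> no
  Pos 8: window 'aba' -> no
  Pos 9: window 'ba' -> no
  Pos 10: window 'a' -> no
Total matches: 0

0


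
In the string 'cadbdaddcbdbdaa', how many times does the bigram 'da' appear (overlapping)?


Scanning 'cadbdaddcbdbdaa' for bigram 'da':
  Position 0: 'ca' -> no
  Position 1: 'ad' -> no
  Position 2: 'db' -> no
  Position 3: 'bd' -> no
  Position 4: 'da' -> MATCH
  Position 5: 'ad' -> no
  Position 6: 'dd' -> no
  Position 7: 'dc' -> no
  Position 8: 'cb' -> no
  Position 9: 'bd' -> no
  Position 10: 'db' -> no
  Position 11: 'bd' -> no
  Position 12: 'da' -> MATCH
  Position 13: 'aa' -> no
Total matches: 2

2


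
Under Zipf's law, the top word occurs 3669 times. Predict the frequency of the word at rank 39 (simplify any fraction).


Zipf's law: freq(rank) = f1 / rank
f1 = 3669, rank = 39
freq = 3669 / 39
GCD(3669, 39) = 3
Simplified: 1223/13

1223/13


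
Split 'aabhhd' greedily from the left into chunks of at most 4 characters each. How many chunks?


'aabhhd' has 6 characters.
Chunking with max size 4:
  Chunk 1: 'aabh' (positions 0-3)
  Chunk 2: 'hd' (positions 4-5)
Total chunks: ceil(6 / 4) = 2

2


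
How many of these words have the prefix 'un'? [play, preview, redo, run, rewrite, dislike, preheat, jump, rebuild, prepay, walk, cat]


Checking each word for prefix 'un':
  'play' -> no (count: 0)
  'preview' -> no (count: 0)
  'redo' -> no (count: 0)
  'run' -> no (count: 0)
  'rewrite' -> no (count: 0)
  'dislike' -> no (count: 0)
  'preheat' -> no (count: 0)
  'jump' -> no (count: 0)
  'rebuild' -> no (count: 0)
  'prepay' -> no (count: 0)
  'walk' -> no (count: 0)
  'cat' -> no (count: 0)
Total with prefix 'un': 0

0


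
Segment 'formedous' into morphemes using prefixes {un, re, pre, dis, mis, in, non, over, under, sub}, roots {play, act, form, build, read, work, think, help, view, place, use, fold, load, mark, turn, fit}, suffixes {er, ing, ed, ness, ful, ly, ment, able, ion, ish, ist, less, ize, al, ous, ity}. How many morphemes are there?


Segmenting 'formedous' against the inventory:
  'form' -> root (morpheme 1)
  'ed' -> suffix (morpheme 2)
  'ous' -> suffix (morpheme 3)
Total morphemes: 3

3


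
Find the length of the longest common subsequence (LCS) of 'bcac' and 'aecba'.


DP table for LCS of 'bcac' and 'aecba':
       a  e  c  b  a
    0  0  0  0  0  0
  b 0  0  0  0  1  1
  c 0  0  0  1  1  1
  a 0  1  1  1  1  2
  c 0  1  1  2  2  2
LCS: 'ba'
LCS length = 2

2


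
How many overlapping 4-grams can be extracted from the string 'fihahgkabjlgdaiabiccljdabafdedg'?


String 'fihahgkabjlgdaiabiccljdabafdedg' has length L = 31.
Number of overlapping n-grams = L - n + 1
Substituting: 31 - 4 + 1 = 28

28


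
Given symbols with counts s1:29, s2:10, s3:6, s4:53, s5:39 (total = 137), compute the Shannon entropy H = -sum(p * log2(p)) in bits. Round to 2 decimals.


Computing entropy H = -sum(p_i * log2(p_i)):
  s1: p = 29/137 = 0.2117, -p*log2(p) = 0.4742
  s2: p = 10/137 = 0.0730, -p*log2(p) = 0.2756
  s3: p = 6/137 = 0.0438, -p*log2(p) = 0.1977
  s4: p = 53/137 = 0.3869, -p*log2(p) = 0.5300
  s5: p = 39/137 = 0.2847, -p*log2(p) = 0.5160
H = sum of terms = 1.9935
Rounded to 2 decimals: 1.99

1.99


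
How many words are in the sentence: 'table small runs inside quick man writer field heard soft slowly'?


Counting words by splitting on spaces:
  Word 1: 'table'
  Word 2: 'small'
  Word 3: 'runs'
  Word 4: 'inside'
  Word 5: 'quick'
  Word 6: 'man'
  Word 7: 'writer'
  Word 8: 'field'
  Word 9: 'heard'
  Word 10: 'soft'
  Word 11: 'slowly'
Total words: 11

11


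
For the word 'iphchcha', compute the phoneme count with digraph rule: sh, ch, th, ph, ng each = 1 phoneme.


Parsing 'iphchcha' greedily, digraphs first:
  'i' -> vowel phoneme (phonemes so far: 1)
  'ph' -> digraph (1 consonant phoneme) (phonemes so far: 2)
  'ch' -> digraph (1 consonant phoneme) (phonemes so far: 3)
  'ch' -> digraph (1 consonant phoneme) (phonemes so far: 4)
  'a' -> vowel phoneme (phonemes so far: 5)
Total phonemes: 5

5


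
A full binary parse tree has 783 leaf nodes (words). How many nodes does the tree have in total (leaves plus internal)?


Leaf nodes (terminals): 783
Internal nodes = n - 1 = 783 - 1 = 782
Total = leaves + internal = 783 + 782 = 1565

1565


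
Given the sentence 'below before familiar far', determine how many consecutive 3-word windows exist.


Word trigrams from [4] words:
  Trigram 1: (below before familiar)
  Trigram 2: (before familiar far)
Total word trigrams: 4 - 2 = 2

2


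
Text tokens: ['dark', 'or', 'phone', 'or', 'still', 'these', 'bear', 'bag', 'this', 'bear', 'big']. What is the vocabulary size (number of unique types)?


Listing all tokens and tracking unique types:
  Token 1: 'dark' -> NEW (unique so far: 1)
  Token 2: 'or' -> NEW (unique so far: 2)
  Token 3: 'phone' -> NEW (unique so far: 3)
  Token 4: 'or' -> duplicate (unique so far: 3)
  Token 5: 'still' -> NEW (unique so far: 4)
  Token 6: 'these' -> NEW (unique so far: 5)
  Token 7: 'bear' -> NEW (unique so far: 6)
  Token 8: 'bag' -> NEW (unique so far: 7)
  Token 9: 'this' -> NEW (unique so far: 8)
  Token 10: 'bear' -> duplicate (unique so far: 8)
  Token 11: 'big' -> NEW (unique so far: 9)
Unique types: ('bag', 'bear', 'big', 'dark', 'or', 'phone', 'still', 'these', 'this')
Vocabulary size: 9

9


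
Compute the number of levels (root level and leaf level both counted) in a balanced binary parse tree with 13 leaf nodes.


In a balanced binary tree with n leaves the deepest leaf is ceil(log2(n)) edges below the root,
so counting node levels inclusive of root and leaves gives ceil(log2(n)) + 1 levels.
log2(13) = 3.7004
ceil(3.7004) = 4
levels = 4 + 1 = 5

5


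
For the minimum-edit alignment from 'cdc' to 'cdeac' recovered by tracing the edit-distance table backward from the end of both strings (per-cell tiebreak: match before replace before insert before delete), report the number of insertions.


Edit distance = 2. Backtracking from cell (3, 5) with preference match > replace > insert > delete,
then listing the resulting alignment 'cdc' -> 'cdeac' left to right:
  Step 1: keep 'c'
  Step 2: keep 'd'
  Step 3: insert 'e' [insertion #1]
  Step 4: insert 'a' [insertion #2]
  Step 5: keep 'c'
Total insertions: 2

2


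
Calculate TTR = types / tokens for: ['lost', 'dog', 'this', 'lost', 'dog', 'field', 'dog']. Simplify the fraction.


Tokens: 7
Unique types: ('dog', 'field', 'lost', 'this') = 4
TTR = 4/7
Already in lowest terms.

4/7


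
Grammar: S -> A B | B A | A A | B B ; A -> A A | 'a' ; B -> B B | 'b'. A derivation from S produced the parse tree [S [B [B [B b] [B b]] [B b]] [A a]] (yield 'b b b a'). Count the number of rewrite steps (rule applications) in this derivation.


Every bracketed nonterminal node [X ...] in the tree is produced by exactly one rule application.
Reading the tree off as a leftmost derivation:
  Step 1: S  =>  B A   (applied S -> B A)
  Step 2: B A  =>  B B A   (applied B -> B B)
  Step 3: B B A  =>  B B B A   (applied B -> B B)
  Step 4: B B B A  =>  b B B A   (applied B -> b)
  Step 5: b B B A  =>  b b B A   (applied B -> b)
  Step 6: b b B A  =>  b b b A   (applied B -> b)
  Step 7: b b b A  =>  b b b a   (applied A -> a)
Final yield: b b b a
Total rewrite steps: 7

7


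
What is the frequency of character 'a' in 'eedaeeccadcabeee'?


Scanning 'eedaeeccadcabeee' for 'a':
  Position 3: 'a' -> MATCH (count: 1)
  Position 8: 'a' -> MATCH (count: 2)
  Position 11: 'a' -> MATCH (count: 3)
Total occurrences of 'a': 3

3


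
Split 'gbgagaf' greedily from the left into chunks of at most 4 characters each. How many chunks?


'gbgagaf' has 7 characters.
Chunking with max size 4:
  Chunk 1: 'gbga' (positions 0-3)
  Chunk 2: 'gaf' (positions 4-6)
Total chunks: ceil(7 / 4) = 2

2


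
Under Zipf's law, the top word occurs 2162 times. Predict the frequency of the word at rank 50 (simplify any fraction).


Zipf's law: freq(rank) = f1 / rank
f1 = 2162, rank = 50
freq = 2162 / 50
GCD(2162, 50) = 2
Simplified: 1081/25

1081/25


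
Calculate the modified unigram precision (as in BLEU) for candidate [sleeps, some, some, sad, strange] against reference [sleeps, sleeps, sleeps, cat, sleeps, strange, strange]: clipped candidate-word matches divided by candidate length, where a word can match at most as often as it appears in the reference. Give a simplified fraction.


Reference word counts: {'cat': 1, 'sleeps': 4, 'strange': 2}
Checking each candidate word (with clipping):
  'sleeps' -> in reference (ref count 4, used 1/4) -> match (matches: 1)
  'some' -> not in reference -> no match (matches: 1)
  'some' -> not in reference -> no match (matches: 1)
  'sad' -> not in reference -> no match (matches: 1)
  'strange' -> in reference (ref count 2, used 1/2) -> match (matches: 2)
Clipped matches: 2, Candidate length: 5
Precision = 2/5

2/5


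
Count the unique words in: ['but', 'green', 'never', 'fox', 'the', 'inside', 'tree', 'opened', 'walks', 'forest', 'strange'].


Listing all tokens and tracking unique types:
  Token 1: 'but' -> NEW (unique so far: 1)
  Token 2: 'green' -> NEW (unique so far: 2)
  Token 3: 'never' -> NEW (unique so far: 3)
  Token 4: 'fox' -> NEW (unique so far: 4)
  Token 5: 'the' -> NEW (unique so far: 5)
  Token 6: 'inside' -> NEW (unique so far: 6)
  Token 7: 'tree' -> NEW (unique so far: 7)
  Token 8: 'opened' -> NEW (unique so far: 8)
  Token 9: 'walks' -> NEW (unique so far: 9)
  Token 10: 'forest' -> NEW (unique so far: 10)
  Token 11: 'strange' -> NEW (unique so far: 11)
Unique types: ('but', 'forest', 'fox', 'green', 'inside', 'never', 'opened', 'strange', 'the', 'tree', 'walks')
Vocabulary size: 11

11


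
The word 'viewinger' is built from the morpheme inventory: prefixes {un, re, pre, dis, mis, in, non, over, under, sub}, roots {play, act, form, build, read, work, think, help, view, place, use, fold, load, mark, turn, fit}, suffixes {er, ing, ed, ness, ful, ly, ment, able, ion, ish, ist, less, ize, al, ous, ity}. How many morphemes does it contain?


Segmenting 'viewinger' against the inventory:
  'view' -> root (morpheme 1)
  'ing' -> suffix (morpheme 2)
  'er' -> suffix (morpheme 3)
Total morphemes: 3

3


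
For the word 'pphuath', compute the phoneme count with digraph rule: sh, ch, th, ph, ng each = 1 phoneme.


Parsing 'pphuath' greedily, digraphs first:
  'p' -> consonant phoneme (phonemes so far: 1)
  'ph' -> digraph (1 consonant phoneme) (phonemes so far: 2)
  'u' -> vowel phoneme (phonemes so far: 3)
  'a' -> vowel phoneme (phonemes so far: 4)
  'th' -> digraph (1 consonant phoneme) (phonemes so far: 5)
Total phonemes: 5

5


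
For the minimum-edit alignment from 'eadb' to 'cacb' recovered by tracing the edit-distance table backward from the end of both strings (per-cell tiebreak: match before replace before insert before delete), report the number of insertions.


Edit distance = 2. Backtracking from cell (4, 4) with preference match > replace > insert > delete,
then listing the resulting alignment 'eadb' -> 'cacb' left to right:
  Step 1: replace e->c
  Step 2: keep 'a'
  Step 3: replace d->c
  Step 4: keep 'b'
Total insertions: 0

0


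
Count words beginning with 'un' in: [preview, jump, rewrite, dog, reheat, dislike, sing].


Checking each word for prefix 'un':
  'preview' -> no (count: 0)
  'jump' -> no (count: 0)
  'rewrite' -> no (count: 0)
  'dog' -> no (count: 0)
  'reheat' -> no (count: 0)
  'dislike' -> no (count: 0)
  'sing' -> no (count: 0)
Total with prefix 'un': 0

0


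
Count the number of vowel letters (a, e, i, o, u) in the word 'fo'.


Scanning each character of 'fo':
  Position 1: 'f' -> consonant (running count: 0)
  Position 2: 'o' -> vowel (running count: 1)
Total vowels: 1

1


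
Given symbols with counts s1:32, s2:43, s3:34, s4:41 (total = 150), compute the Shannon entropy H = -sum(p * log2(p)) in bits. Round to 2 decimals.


Computing entropy H = -sum(p_i * log2(p_i)):
  s1: p = 32/150 = 0.2133, -p*log2(p) = 0.4755
  s2: p = 43/150 = 0.2867, -p*log2(p) = 0.5167
  s3: p = 34/150 = 0.2267, -p*log2(p) = 0.4854
  s4: p = 41/150 = 0.2733, -p*log2(p) = 0.5115
H = sum of terms = 1.9891
Rounded to 2 decimals: 1.99

1.99


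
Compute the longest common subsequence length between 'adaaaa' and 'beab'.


DP table for LCS of 'adaaaa' and 'beab':
       b  e  a  b
    0  0  0  0  0
  a 0  0  0  1  1
  d 0  0  0  1  1
  a 0  0  0  1  1
  a 0  0  0  1  1
  a 0  0  0  1  1
  a 0  0  0  1  1
LCS: 'a'
LCS length = 1

1


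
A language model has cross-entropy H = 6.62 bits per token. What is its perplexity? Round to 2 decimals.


Perplexity formula: PP = 2^H
H = 6.62
PP = 2^6.62
Decompose: 2^6.62 = 2^6 * 2^0.62
2^6 = 64, 2^0.62 ~ 1.5368752
PP ~ 64 * 1.5368752 = 98.3600128
Rounded to 2 decimals: 98.36

98.36


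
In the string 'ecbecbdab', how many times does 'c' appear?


Scanning 'ecbecbdab' for 'c':
  Position 1: 'c' -> MATCH (count: 1)
  Position 4: 'c' -> MATCH (count: 2)
Total occurrences of 'c': 2

2


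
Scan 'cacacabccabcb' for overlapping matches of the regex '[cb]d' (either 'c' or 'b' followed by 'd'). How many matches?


Pattern: [cb]d means either 'c' or 'b' followed by 'd'.
Scanning 'cacacabccabcb' position-by-position:
  Pos 0: window 'ca' -> no
  Pos 1: window 'ac' -> no
  Pos 2: window 'ca' -> no
  Pos 3: window 'ac' -> no
  Pos 4: window 'ca' -> no
  Pos 5: window 'ab' -> no
  Pos 6: window 'bc' -> no
  Pos 7: window 'cc' -> no
  Pos 8: window 'ca' -> no
  Pos 9: window 'ab' -> no
  Pos 10: window 'bc' -> no
  Pos 11: window 'cb' -> no
  Pos 12: window 'b' -> no
Total matches: 0

0


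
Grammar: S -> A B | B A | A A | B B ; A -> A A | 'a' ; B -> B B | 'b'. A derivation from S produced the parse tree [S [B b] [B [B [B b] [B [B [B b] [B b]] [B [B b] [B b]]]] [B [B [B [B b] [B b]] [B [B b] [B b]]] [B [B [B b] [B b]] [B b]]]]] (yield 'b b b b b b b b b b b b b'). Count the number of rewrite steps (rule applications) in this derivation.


Every bracketed nonterminal node [X ...] in the tree is produced by exactly one rule application.
Reading the tree off as a leftmost derivation:
  Step 1: S  =>  B B   (applied S -> B B)
  Step 2: B B  =>  b B   (applied B -> b)
  Step 3: b B  =>  b B B   (applied B -> B B)
  Step 4: b B B  =>  b B B B   (applied B -> B B)
  Step 5: b B B B  =>  b b B B   (applied B -> b)
  Step 6: b b B B  =>  b b B B B   (applied B -> B B)
  Step 7: b b B B B  =>  b b B B B B   (applied B -> B B)
  Step 8: b b B B B B  =>  b b b B B B   (applied B -> b)
  Step 9: b b b B B B  =>  b b b b B B   (applied B -> b)
  Step 10: b b b b B B  =>  b b b b B B B   (applied B -> B B)
  Step 11: b b b b B B B  =>  b b b b b B B   (applied B -> b)
  Step 12: b b b b b B B  =>  b b b b b b B   (applied B -> b)
  Step 13: b b b b b b B  =>  b b b b b b B B   (applied B -> B B)
  Step 14: b b b b b b B B  =>  b b b b b b B B B   (applied B -> B B)
  Step 15: b b b b b b B B B  =>  b b b b b b B B B B   (applied B -> B B)
  Step 16: b b b b b b B B B B  =>  b b b b b b b B B B   (applied B -> b)
  Step 17: b b b b b b b B B B  =>  b b b b b b b b B B   (applied B -> b)
  Step 18: b b b b b b b b B B  =>  b b b b b b b b B B B   (applied B -> B B)
  Step 19: b b b b b b b b B B B  =>  b b b b b b b b b B B   (applied B -> b)
  Step 20: b b b b b b b b b B B  =>  b b b b b b b b b b B   (applied B -> b)
  Step 21: b b b b b b b b b b B  =>  b b b b b b b b b b B B   (applied B -> B B)
  Step 22: b b b b b b b b b b B B  =>  b b b b b b b b b b B B B   (applied B -> B B)
  Step 23: b b b b b b b b b b B B B  =>  b b b b b b b b b b b B B   (applied B -> b)
  Step 24: b b b b b b b b b b b B B  =>  b b b b b b b b b b b b B   (applied B -> b)
  Step 25: b b b b b b b b b b b b B  =>  b b b b b b b b b b b b b   (applied B -> b)
Final yield: b b b b b b b b b b b b b
Total rewrite steps: 25

25


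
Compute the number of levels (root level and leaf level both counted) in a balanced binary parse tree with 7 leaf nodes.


In a balanced binary tree with n leaves the deepest leaf is ceil(log2(n)) edges below the root,
so counting node levels inclusive of root and leaves gives ceil(log2(n)) + 1 levels.
log2(7) = 2.8074
ceil(2.8074) = 3
levels = 3 + 1 = 4

4


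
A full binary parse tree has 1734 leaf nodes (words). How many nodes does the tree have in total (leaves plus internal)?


Leaf nodes (terminals): 1734
Internal nodes = n - 1 = 1734 - 1 = 1733
Total = leaves + internal = 1734 + 1733 = 3467

3467


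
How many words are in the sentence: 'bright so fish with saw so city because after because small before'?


Counting words by splitting on spaces:
  Word 1: 'bright'
  Word 2: 'so'
  Word 3: 'fish'
  Word 4: 'with'
  Word 5: 'saw'
  Word 6: 'so'
  Word 7: 'city'
  Word 8: 'because'
  Word 9: 'after'
  Word 10: 'because'
  Word 11: 'small'
  Word 12: 'before'
Total words: 12

12


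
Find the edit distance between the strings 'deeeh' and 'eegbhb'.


Building DP table for s1='deeeh' (len 5) and s2='eegbhb' (len 6):
       e  e  g  b  h  b
    0  1  2  3  4  5  6
  d 1  1  2  3  4  5  6
  e 2  1  1  2  3  4  5
  e 3  2  1  2  3  4  5
  e 4  3  2  2  3  4  5
  h 5  4  3  3  3  3  4
Edit distance = dp[5][6] = 4

4


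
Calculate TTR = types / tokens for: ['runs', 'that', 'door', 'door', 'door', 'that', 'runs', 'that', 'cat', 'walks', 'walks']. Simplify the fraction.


Tokens: 11
Unique types: ('cat', 'door', 'runs', 'that', 'walks') = 5
TTR = 5/11
Already in lowest terms.

5/11


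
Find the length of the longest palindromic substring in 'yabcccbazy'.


Scanning 'yabcccbazy' for palindromic substrings.
Substring at positions 1-7: 'abcccba'.
Check: reverse('abcccba') = 'abcccba' -> palindrome confirmed.
Neighbouring characters ('y' / 'z') break symmetry, so it cannot extend further.
No longer palindromic substring exists; longest length = 7

7


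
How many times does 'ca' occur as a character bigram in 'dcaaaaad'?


Scanning 'dcaaaaad' for bigram 'ca':
  Position 0: 'dc' -> no
  Position 1: 'ca' -> MATCH
  Position 2: 'aa' -> no
  Position 3: 'aa' -> no
  Position 4: 'aa' -> no
  Position 5: 'aa' -> no
  Position 6: 'ad' -> no
Total matches: 1

1


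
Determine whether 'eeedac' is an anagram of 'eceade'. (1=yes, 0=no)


Sort characters of 'eeedac': 'acdeee'
Sort characters of 'eceade': 'acdeee'
Sorted forms match -> they ARE anagrams
Result: 1

1


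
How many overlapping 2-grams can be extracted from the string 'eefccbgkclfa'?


String 'eefccbgkclfa' has length L = 12.
Number of overlapping n-grams = L - n + 1
Substituting: 12 - 2 + 1 = 11

11


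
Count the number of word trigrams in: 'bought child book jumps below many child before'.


Word trigrams from [8] words:
  Trigram 1: (bought child book)
  Trigram 2: (child book jumps)
  Trigram 3: (book jumps below)
  Trigram 4: (jumps below many)
  Trigram 5: (below many child)
  Trigram 6: (many child before)
Total word trigrams: 8 - 2 = 6

6


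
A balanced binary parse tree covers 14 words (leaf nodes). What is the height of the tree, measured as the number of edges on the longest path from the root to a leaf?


In a balanced binary tree with n leaves the deepest leaf is ceil(log2(n)) edges below the root.
log2(14) = 3.8074
ceil(3.8074) = 4
height (edges) = 4

4


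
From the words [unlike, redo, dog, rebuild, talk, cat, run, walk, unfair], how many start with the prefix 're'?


Checking each word for prefix 're':
  'unlike' -> no (count: 0)
  'redo' -> YES, starts with 're' (count: 1)
  'dog' -> no (count: 1)
  'rebuild' -> YES, starts with 're' (count: 2)
  'talk' -> no (count: 2)
  'cat' -> no (count: 2)
  'run' -> no (count: 2)
  'walk' -> no (count: 2)
  'unfair' -> no (count: 2)
Total with prefix 're': 2

2


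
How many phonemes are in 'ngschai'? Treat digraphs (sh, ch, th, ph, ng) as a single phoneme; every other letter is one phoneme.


Parsing 'ngschai' greedily, digraphs first:
  'ng' -> digraph (1 consonant phoneme) (phonemes so far: 1)
  's' -> consonant phoneme (phonemes so far: 2)
  'ch' -> digraph (1 consonant phoneme) (phonemes so far: 3)
  'a' -> vowel phoneme (phonemes so far: 4)
  'i' -> vowel phoneme (phonemes so far: 5)
Total phonemes: 5

5


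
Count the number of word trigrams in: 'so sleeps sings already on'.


Word trigrams from [5] words:
  Trigram 1: (so sleeps sings)
  Trigram 2: (sleeps sings already)
  Trigram 3: (sings already on)
Total word trigrams: 5 - 2 = 3

3


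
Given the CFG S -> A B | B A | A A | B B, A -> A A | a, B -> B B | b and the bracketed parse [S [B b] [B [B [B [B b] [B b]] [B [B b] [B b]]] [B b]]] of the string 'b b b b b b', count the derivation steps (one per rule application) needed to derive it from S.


Every bracketed nonterminal node [X ...] in the tree is produced by exactly one rule application.
Reading the tree off as a leftmost derivation:
  Step 1: S  =>  B B   (applied S -> B B)
  Step 2: B B  =>  b B   (applied B -> b)
  Step 3: b B  =>  b B B   (applied B -> B B)
  Step 4: b B B  =>  b B B B   (applied B -> B B)
  Step 5: b B B B  =>  b B B B B   (applied B -> B B)
  Step 6: b B B B B  =>  b b B B B   (applied B -> b)
  Step 7: b b B B B  =>  b b b B B   (applied B -> b)
  Step 8: b b b B B  =>  b b b B B B   (applied B -> B B)
  Step 9: b b b B B B  =>  b b b b B B   (applied B -> b)
  Step 10: b b b b B B  =>  b b b b b B   (applied B -> b)
  Step 11: b b b b b B  =>  b b b b b b   (applied B -> b)
Final yield: b b b b b b
Total rewrite steps: 11

11


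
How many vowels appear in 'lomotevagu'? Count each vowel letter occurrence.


Scanning each character of 'lomotevagu':
  Position 1: 'l' -> consonant (running count: 0)
  Position 2: 'o' -> vowel (running count: 1)
  Position 3: 'm' -> consonant (running count: 1)
  Position 4: 'o' -> vowel (running count: 2)
  Position 5: 't' -> consonant (running count: 2)
  Position 6: 'e' -> vowel (running count: 3)
  Position 7: 'v' -> consonant (running count: 3)
  Position 8: 'a' -> vowel (running count: 4)
  Position 9: 'g' -> consonant (running count: 4)
  Position 10: 'u' -> vowel (running count: 5)
Total vowels: 5

5


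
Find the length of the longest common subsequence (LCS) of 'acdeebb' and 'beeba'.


DP table for LCS of 'acdeebb' and 'beeba':
       b  e  e  b  a
    0  0  0  0  0  0
  a 0  0  0  0  0  1
  c 0  0  0  0  0  1
  d 0  0  0  0  0  1
  e 0  0  1  1  1  1
  e 0  0  1  2  2  2
  b 0  1  1  2  3  3
  b 0  1  1  2  3  3
LCS: 'eeb'
LCS length = 3

3


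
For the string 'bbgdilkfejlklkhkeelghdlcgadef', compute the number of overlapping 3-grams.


String 'bbgdilkfejlklkhkeelghdlcgadef' has length L = 29.
Number of overlapping n-grams = L - n + 1
Substituting: 29 - 3 + 1 = 27

27


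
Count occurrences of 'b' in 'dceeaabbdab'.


Scanning 'dceeaabbdab' for 'b':
  Position 6: 'b' -> MATCH (count: 1)
  Position 7: 'b' -> MATCH (count: 2)
  Position 10: 'b' -> MATCH (count: 3)
Total occurrences of 'b': 3

3


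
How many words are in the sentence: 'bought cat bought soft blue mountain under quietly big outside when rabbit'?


Counting words by splitting on spaces:
  Word 1: 'bought'
  Word 2: 'cat'
  Word 3: 'bought'
  Word 4: 'soft'
  Word 5: 'blue'
  Word 6: 'mountain'
  Word 7: 'under'
  Word 8: 'quietly'
  Word 9: 'big'
  Word 10: 'outside'
  Word 11: 'when'
  Word 12: 'rabbit'
Total words: 12

12


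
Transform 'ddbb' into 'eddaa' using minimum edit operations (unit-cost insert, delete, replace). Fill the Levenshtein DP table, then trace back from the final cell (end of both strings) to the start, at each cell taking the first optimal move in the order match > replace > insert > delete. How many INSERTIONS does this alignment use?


Edit distance = 3. Backtracking from cell (4, 5) with preference match > replace > insert > delete,
then listing the resulting alignment 'ddbb' -> 'eddaa' left to right:
  Step 1: insert 'e' [insertion #1]
  Step 2: keep 'd'
  Step 3: keep 'd'
  Step 4: replace b->a
  Step 5: replace b->a
Total insertions: 1

1


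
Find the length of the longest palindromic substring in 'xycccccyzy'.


Scanning 'xycccccyzy' for palindromic substrings.
Substring at positions 1-7: 'ycccccy'.
Check: reverse('ycccccy') = 'ycccccy' -> palindrome confirmed.
Neighbouring characters ('x' / 'z') break symmetry, so it cannot extend further.
No longer palindromic substring exists; longest length = 7

7


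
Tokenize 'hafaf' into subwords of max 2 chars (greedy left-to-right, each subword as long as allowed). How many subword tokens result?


'hafaf' has 5 characters.
Chunking with max size 2:
  Chunk 1: 'ha' (positions 0-1)
  Chunk 2: 'fa' (positions 2-3)
  Chunk 3: 'f' (positions 4-4)
Total chunks: ceil(5 / 2) = 3

3


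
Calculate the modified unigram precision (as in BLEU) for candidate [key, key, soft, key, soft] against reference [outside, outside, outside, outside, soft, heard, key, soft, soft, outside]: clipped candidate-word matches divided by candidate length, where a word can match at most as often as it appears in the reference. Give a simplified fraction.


Reference word counts: {'heard': 1, 'key': 1, 'outside': 5, 'soft': 3}
Checking each candidate word (with clipping):
  'key' -> in reference (ref count 1, used 1/1) -> match (matches: 1)
  'key' -> ref count 1 already used up (1/1) -> clipped, no match (matches: 1)
  'soft' -> in reference (ref count 3, used 1/3) -> match (matches: 2)
  'key' -> ref count 1 already used up (1/1) -> clipped, no match (matches: 2)
  'soft' -> in reference (ref count 3, used 2/3) -> match (matches: 3)
Clipped matches: 3, Candidate length: 5
Precision = 3/5

3/5


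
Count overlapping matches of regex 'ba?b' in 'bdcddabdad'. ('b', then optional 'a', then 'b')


Pattern: ba?b means 'b', then optional 'a', then 'b'.
Scanning 'bdcddabdad' position-by-position:
  Pos 0: window 'bdc' -> no
  Pos 1: window 'dcd' -> no
  Pos 2: window 'cdd' -> no
  Pos 3: window 'dda' -> no
  Pos 4: window 'dab' -> no
  Pos 5: window 'abd' -> no
  Pos 6: window 'bda' -> no
  Pos 7: window 'dad' -> no
  Pos 8: window 'ad' -> no
  Pos 9: window 'd' -> no
Total matches: 0

0


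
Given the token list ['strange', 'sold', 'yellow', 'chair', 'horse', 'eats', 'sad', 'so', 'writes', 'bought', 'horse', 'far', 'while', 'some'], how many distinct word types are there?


Listing all tokens and tracking unique types:
  Token 1: 'strange' -> NEW (unique so far: 1)
  Token 2: 'sold' -> NEW (unique so far: 2)
  Token 3: 'yellow' -> NEW (unique so far: 3)
  Token 4: 'chair' -> NEW (unique so far: 4)
  Token 5: 'horse' -> NEW (unique so far: 5)
  Token 6: 'eats' -> NEW (unique so far: 6)
  Token 7: 'sad' -> NEW (unique so far: 7)
  Token 8: 'so' -> NEW (unique so far: 8)
  Token 9: 'writes' -> NEW (unique so far: 9)
  Token 10: 'bought' -> NEW (unique so far: 10)
  Token 11: 'horse' -> duplicate (unique so far: 10)
  Token 12: 'far' -> NEW (unique so far: 11)
  Token 13: 'while' -> NEW (unique so far: 12)
  Token 14: 'some' -> NEW (unique so far: 13)
Unique types: ('bought', 'chair', 'eats', 'far', 'horse', 'sad', 'so', 'sold', 'some', 'strange', 'while', 'writes', 'yellow')
Vocabulary size: 13

13


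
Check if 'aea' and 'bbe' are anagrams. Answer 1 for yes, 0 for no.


Sort characters of 'aea': 'aae'
Sort characters of 'bbe': 'bbe'
Sorted forms differ -> they are NOT anagrams
Result: 0

0


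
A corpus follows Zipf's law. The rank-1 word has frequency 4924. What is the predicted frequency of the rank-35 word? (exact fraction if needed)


Zipf's law: freq(rank) = f1 / rank
f1 = 4924, rank = 35
freq = 4924 / 35
GCD(4924, 35) = 1
Simplified: 4924/35

4924/35


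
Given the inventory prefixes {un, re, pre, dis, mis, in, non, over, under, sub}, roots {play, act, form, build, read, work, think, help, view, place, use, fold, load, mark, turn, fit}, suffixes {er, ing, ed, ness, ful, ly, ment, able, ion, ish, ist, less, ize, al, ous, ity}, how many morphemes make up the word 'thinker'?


Segmenting 'thinker' against the inventory:
  'think' -> root (morpheme 1)
  'er' -> suffix (morpheme 2)
Total morphemes: 2

2


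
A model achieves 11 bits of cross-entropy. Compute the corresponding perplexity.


Perplexity formula: PP = 2^H
H = 11
PP = 2^11
PP = 2^11 = 2048

2048


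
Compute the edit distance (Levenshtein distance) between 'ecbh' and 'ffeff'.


Building DP table for s1='ecbh' (len 4) and s2='ffeff' (len 5):
       f  f  e  f  f
    0  1  2  3  4  5
  e 1  1  2  2  3  4
  c 2  2  2  3  3  4
  b 3  3  3  3  4  4
  h 4  4  4  4  4  5
Edit distance = dp[4][5] = 5

5


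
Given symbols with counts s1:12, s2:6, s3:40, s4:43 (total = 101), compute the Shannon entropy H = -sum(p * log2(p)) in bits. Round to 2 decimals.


Computing entropy H = -sum(p_i * log2(p_i)):
  s1: p = 12/101 = 0.1188, -p*log2(p) = 0.3651
  s2: p = 6/101 = 0.0594, -p*log2(p) = 0.2420
  s3: p = 40/101 = 0.3960, -p*log2(p) = 0.5292
  s4: p = 43/101 = 0.4257, -p*log2(p) = 0.5245
H = sum of terms = 1.6608
Rounded to 2 decimals: 1.66

1.66


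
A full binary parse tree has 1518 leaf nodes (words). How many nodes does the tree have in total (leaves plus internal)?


Leaf nodes (terminals): 1518
Internal nodes = n - 1 = 1518 - 1 = 1517
Total = leaves + internal = 1518 + 1517 = 3035

3035


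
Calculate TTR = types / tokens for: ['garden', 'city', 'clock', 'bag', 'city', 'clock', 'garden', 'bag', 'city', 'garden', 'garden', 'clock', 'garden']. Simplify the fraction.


Tokens: 13
Unique types: ('bag', 'city', 'clock', 'garden') = 4
TTR = 4/13
Already in lowest terms.

4/13


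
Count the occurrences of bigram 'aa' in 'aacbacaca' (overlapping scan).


Scanning 'aacbacaca' for bigram 'aa':
  Position 0: 'aa' -> MATCH
  Position 1: 'ac' -> no
  Position 2: 'cb' -> no
  Position 3: 'ba' -> no
  Position 4: 'ac' -> no
  Position 5: 'ca' -> no
  Position 6: 'ac' -> no
  Position 7: 'ca' -> no
Total matches: 1

1


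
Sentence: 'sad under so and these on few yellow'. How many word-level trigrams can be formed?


Word trigrams from [8] words:
  Trigram 1: (sad under so)
  Trigram 2: (under so and)
  Trigram 3: (so and these)
  Trigram 4: (and these on)
  Trigram 5: (these on few)
  Trigram 6: (on few yellow)
Total word trigrams: 8 - 2 = 6

6


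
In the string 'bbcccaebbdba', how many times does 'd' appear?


Scanning 'bbcccaebbdba' for 'd':
  Position 9: 'd' -> MATCH (count: 1)
Total occurrences of 'd': 1

1


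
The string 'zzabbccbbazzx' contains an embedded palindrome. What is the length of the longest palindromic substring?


Scanning 'zzabbccbbazzx' for palindromic substrings.
Substring at positions 0-11: 'zzabbccbbazz'.
Check: reverse('zzabbccbbazz') = 'zzabbccbbazz' -> palindrome confirmed.
Neighbouring characters ('-' / 'x') break symmetry, so it cannot extend further.
No longer palindromic substring exists; longest length = 12

12


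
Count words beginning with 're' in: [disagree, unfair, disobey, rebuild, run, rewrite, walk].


Checking each word for prefix 're':
  'disagree' -> no (count: 0)
  'unfair' -> no (count: 0)
  'disobey' -> no (count: 0)
  'rebuild' -> YES, starts with 're' (count: 1)
  'run' -> no (count: 1)
  'rewrite' -> YES, starts with 're' (count: 2)
  'walk' -> no (count: 2)
Total with prefix 're': 2

2


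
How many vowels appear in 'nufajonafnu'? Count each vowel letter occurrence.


Scanning each character of 'nufajonafnu':
  Position 1: 'n' -> consonant (running count: 0)
  Position 2: 'u' -> vowel (running count: 1)
  Position 3: 'f' -> consonant (running count: 1)
  Position 4: 'a' -> vowel (running count: 2)
  Position 5: 'j' -> consonant (running count: 2)
  Position 6: 'o' -> vowel (running count: 3)
  Position 7: 'n' -> consonant (running count: 3)
  Position 8: 'a' -> vowel (running count: 4)
  Position 9: 'f' -> consonant (running count: 4)
  Position 10: 'n' -> consonant (running count: 4)
  Position 11: 'u' -> vowel (running count: 5)
Total vowels: 5

5


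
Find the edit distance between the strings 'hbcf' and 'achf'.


Building DP table for s1='hbcf' (len 4) and s2='achf' (len 4):
       a  c  h  f
    0  1  2  3  4
  h 1  1  2  2  3
  b 2  2  2  3  3
  c 3  3  2  3  4
  f 4  4  3  3  3
Edit distance = dp[4][4] = 3

3


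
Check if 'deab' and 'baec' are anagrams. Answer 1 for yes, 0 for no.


Sort characters of 'deab': 'abde'
Sort characters of 'baec': 'abce'
Sorted forms differ -> they are NOT anagrams
Result: 0

0


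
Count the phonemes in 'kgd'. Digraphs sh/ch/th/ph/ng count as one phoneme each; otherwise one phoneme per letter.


Parsing 'kgd' greedily, digraphs first:
  'k' -> consonant phoneme (phonemes so far: 1)
  'g' -> consonant phoneme (phonemes so far: 2)
  'd' -> consonant phoneme (phonemes so far: 3)
Total phonemes: 3

3


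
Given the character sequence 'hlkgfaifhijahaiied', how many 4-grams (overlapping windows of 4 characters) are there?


String 'hlkgfaifhijahaiied' has length L = 18.
Number of overlapping n-grams = L - n + 1
Substituting: 18 - 4 + 1 = 15

15


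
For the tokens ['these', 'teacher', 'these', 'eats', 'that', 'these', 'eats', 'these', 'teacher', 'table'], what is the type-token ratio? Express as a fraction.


Tokens: 10
Unique types: ('eats', 'table', 'teacher', 'that', 'these') = 5
TTR = 5/10
Simplify: divide both by 5 -> 1/2
TTR = 1/2

1/2


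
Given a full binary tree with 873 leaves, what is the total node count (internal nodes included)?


Leaf nodes (terminals): 873
Internal nodes = n - 1 = 873 - 1 = 872
Total = leaves + internal = 873 + 872 = 1745

1745


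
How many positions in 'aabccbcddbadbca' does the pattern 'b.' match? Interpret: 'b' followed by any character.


Pattern: b. means 'b' followed by any character.
Scanning 'aabccbcddbadbca' position-by-position:
  Pos 0: window 'aa' -> no
  Pos 1: window 'ab' -> no
  Pos 2: window 'bc' -> MATCH
  Pos 3: window 'cc' -> no
  Pos 4: window 'cb' -> no
  Pos 5: window 'bc' -> MATCH
  Pos 6: window 'cd' -> no
  Pos 7: window 'dd' -> no
  Pos 8: window 'db' -> no
  Pos 9: window 'ba' -> MATCH
  Pos 10: window 'ad' -> no
  Pos 11: window 'db' -> no
  Pos 12: window 'bc' -> MATCH
  Pos 13: window 'ca' -> no
  Pos 14: window 'a' -> no
Total matches: 4

4


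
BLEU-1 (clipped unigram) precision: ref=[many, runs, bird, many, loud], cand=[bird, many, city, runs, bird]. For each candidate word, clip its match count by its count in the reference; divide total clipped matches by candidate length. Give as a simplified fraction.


Reference word counts: {'bird': 1, 'loud': 1, 'many': 2, 'runs': 1}
Checking each candidate word (with clipping):
  'bird' -> in reference (ref count 1, used 1/1) -> match (matches: 1)
  'many' -> in reference (ref count 2, used 1/2) -> match (matches: 2)
  'city' -> not in reference -> no match (matches: 2)
  'runs' -> in reference (ref count 1, used 1/1) -> match (matches: 3)
  'bird' -> ref count 1 already used up (1/1) -> clipped, no match (matches: 3)
Clipped matches: 3, Candidate length: 5
Precision = 3/5

3/5


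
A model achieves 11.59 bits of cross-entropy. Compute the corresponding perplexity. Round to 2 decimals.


Perplexity formula: PP = 2^H
H = 11.59
PP = 2^11.59
Decompose: 2^11.59 = 2^11 * 2^0.59
2^11 = 2048, 2^0.59 ~ 1.5052467
PP ~ 2048 * 1.5052467 = 3082.7452416
Rounded to 2 decimals: 3082.75

3082.75


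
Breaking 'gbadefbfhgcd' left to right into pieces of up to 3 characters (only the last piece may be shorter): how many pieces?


'gbadefbfhgcd' has 12 characters.
Chunking with max size 3:
  Chunk 1: 'gba' (positions 0-2)
  Chunk 2: 'def' (positions 3-5)
  Chunk 3: 'bfh' (positions 6-8)
  Chunk 4: 'gcd' (positions 9-11)
Total chunks: ceil(12 / 3) = 4

4


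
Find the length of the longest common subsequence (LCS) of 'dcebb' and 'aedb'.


DP table for LCS of 'dcebb' and 'aedb':
       a  e  d  b
    0  0  0  0  0
  d 0  0  0  1  1
  c 0  0  0  1  1
  e 0  0  1  1  1
  b 0  0  1  1  2
  b 0  0  1  1  2
LCS: 'db'
LCS length = 2

2


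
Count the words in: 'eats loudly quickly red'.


Counting words by splitting on spaces:
  Word 1: 'eats'
  Word 2: 'loudly'
  Word 3: 'quickly'
  Word 4: 'red'
Total words: 4

4


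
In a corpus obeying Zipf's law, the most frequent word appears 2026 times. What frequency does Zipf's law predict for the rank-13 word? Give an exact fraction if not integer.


Zipf's law: freq(rank) = f1 / rank
f1 = 2026, rank = 13
freq = 2026 / 13
GCD(2026, 13) = 1
Simplified: 2026/13

2026/13


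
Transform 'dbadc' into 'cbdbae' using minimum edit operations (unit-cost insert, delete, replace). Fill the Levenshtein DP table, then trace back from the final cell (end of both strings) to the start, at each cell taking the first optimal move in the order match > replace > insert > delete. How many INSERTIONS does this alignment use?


Edit distance = 4. Backtracking from cell (5, 6) with preference match > replace > insert > delete,
then listing the resulting alignment 'dbadc' -> 'cbdbae' left to right:
  Step 1: insert 'c' [insertion #1]
  Step 2: insert 'b' [insertion #2]
  Step 3: keep 'd'
  Step 4: keep 'b'
  Step 5: keep 'a'
  Step 6: delete 'd'
  Step 7: replace c->e
Total insertions: 2

2
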